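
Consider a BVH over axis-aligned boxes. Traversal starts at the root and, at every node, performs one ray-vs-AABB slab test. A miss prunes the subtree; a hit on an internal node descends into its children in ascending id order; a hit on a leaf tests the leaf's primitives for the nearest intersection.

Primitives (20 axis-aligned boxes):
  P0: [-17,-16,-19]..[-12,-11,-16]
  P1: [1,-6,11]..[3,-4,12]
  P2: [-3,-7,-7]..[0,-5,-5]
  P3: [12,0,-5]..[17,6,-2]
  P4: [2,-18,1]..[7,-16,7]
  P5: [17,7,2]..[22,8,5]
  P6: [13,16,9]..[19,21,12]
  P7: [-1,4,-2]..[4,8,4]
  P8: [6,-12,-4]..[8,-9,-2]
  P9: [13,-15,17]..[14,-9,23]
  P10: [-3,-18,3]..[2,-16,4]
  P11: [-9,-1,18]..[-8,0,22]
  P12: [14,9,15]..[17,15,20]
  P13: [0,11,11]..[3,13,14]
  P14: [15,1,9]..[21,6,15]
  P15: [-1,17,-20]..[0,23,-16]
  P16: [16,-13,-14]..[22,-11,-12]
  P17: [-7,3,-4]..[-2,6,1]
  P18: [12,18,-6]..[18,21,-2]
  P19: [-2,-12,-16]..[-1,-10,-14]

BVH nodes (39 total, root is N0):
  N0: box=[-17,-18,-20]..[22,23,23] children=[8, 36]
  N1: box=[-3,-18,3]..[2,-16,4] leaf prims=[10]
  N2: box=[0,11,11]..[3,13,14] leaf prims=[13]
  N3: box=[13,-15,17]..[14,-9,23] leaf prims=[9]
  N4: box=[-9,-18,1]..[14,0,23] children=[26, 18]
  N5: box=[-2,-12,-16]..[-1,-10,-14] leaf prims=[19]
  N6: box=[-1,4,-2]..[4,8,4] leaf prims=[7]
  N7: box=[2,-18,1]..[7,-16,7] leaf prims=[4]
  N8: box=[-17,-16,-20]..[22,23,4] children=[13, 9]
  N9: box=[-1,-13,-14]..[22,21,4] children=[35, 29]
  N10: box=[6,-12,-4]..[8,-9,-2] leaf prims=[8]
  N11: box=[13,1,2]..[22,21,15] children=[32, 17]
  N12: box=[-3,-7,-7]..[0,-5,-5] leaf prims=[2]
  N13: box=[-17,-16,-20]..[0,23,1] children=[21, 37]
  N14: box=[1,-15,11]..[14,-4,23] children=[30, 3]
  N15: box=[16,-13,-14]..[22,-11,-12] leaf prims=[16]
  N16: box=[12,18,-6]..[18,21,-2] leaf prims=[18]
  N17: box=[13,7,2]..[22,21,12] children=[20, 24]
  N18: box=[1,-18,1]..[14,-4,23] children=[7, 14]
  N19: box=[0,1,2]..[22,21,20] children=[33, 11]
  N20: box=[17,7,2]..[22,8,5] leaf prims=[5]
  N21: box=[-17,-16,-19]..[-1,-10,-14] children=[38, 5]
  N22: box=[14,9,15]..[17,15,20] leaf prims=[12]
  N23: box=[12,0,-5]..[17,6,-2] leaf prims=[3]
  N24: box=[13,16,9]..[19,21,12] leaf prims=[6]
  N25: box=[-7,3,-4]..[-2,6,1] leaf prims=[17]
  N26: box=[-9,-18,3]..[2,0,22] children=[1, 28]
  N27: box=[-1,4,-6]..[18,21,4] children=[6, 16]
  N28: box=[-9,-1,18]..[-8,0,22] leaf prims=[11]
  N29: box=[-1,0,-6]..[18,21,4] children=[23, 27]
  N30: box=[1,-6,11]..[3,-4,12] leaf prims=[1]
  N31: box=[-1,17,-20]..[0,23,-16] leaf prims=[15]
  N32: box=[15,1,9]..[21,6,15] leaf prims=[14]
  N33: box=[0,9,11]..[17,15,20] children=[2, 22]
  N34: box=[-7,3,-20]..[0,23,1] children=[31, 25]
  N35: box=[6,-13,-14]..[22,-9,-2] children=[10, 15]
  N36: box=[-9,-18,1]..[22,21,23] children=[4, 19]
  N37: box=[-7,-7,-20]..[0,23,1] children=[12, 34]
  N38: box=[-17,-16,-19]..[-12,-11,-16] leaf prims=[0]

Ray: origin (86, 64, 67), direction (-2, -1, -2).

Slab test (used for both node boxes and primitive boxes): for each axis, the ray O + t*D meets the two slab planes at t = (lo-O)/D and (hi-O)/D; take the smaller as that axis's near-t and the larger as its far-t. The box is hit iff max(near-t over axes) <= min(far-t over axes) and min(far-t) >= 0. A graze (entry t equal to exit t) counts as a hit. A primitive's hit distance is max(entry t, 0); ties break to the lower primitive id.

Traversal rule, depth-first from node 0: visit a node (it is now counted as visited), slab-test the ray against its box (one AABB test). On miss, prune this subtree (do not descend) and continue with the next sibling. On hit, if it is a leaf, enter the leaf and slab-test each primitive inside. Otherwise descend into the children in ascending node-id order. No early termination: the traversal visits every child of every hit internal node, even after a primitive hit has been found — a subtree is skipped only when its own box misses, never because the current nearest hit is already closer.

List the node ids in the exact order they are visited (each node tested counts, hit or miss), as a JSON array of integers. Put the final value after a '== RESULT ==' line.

Traverse from the root:
N0 x:[32,103/2] y:[41,82] z:[22,87/2] -> hit [41,87/2], descend [8, 36]
  N8 x:[32,103/2] y:[41,80] z:[63/2,87/2] -> hit [41,87/2], descend [9, 13]
    N9 x:[32,87/2] y:[43,77] z:[63/2,81/2] -> miss, prune
    N13 x:[43,103/2] y:[41,80] z:[33,87/2] -> hit [43,87/2], descend [21, 37]
      N21 x:[87/2,103/2] y:[74,80] z:[81/2,43] -> miss, prune
      N37 x:[43,93/2] y:[41,71] z:[33,87/2] -> hit [43,87/2], descend [12, 34]
        N12 x:[43,89/2] y:[69,71] z:[36,37] -> miss, prune
        N34 x:[43,93/2] y:[41,61] z:[33,87/2] -> hit [43,87/2], descend [25, 31]
          N25 x:[44,93/2] y:[58,61] z:[33,71/2] -> miss, prune
          N31 x:[43,87/2] y:[41,47] z:[83/2,87/2] -> hit [43,87/2] leaf, test {P15@t=43}
  N36 x:[32,95/2] y:[43,82] z:[22,33] -> miss, prune

Summary -> nodes [0, 8, 9, 13, 21, 37, 12, 34, 25, 31, 36]; box-tests=11; leaf-entries=1; first=P15

== RESULT ==
[0, 8, 9, 13, 21, 37, 12, 34, 25, 31, 36]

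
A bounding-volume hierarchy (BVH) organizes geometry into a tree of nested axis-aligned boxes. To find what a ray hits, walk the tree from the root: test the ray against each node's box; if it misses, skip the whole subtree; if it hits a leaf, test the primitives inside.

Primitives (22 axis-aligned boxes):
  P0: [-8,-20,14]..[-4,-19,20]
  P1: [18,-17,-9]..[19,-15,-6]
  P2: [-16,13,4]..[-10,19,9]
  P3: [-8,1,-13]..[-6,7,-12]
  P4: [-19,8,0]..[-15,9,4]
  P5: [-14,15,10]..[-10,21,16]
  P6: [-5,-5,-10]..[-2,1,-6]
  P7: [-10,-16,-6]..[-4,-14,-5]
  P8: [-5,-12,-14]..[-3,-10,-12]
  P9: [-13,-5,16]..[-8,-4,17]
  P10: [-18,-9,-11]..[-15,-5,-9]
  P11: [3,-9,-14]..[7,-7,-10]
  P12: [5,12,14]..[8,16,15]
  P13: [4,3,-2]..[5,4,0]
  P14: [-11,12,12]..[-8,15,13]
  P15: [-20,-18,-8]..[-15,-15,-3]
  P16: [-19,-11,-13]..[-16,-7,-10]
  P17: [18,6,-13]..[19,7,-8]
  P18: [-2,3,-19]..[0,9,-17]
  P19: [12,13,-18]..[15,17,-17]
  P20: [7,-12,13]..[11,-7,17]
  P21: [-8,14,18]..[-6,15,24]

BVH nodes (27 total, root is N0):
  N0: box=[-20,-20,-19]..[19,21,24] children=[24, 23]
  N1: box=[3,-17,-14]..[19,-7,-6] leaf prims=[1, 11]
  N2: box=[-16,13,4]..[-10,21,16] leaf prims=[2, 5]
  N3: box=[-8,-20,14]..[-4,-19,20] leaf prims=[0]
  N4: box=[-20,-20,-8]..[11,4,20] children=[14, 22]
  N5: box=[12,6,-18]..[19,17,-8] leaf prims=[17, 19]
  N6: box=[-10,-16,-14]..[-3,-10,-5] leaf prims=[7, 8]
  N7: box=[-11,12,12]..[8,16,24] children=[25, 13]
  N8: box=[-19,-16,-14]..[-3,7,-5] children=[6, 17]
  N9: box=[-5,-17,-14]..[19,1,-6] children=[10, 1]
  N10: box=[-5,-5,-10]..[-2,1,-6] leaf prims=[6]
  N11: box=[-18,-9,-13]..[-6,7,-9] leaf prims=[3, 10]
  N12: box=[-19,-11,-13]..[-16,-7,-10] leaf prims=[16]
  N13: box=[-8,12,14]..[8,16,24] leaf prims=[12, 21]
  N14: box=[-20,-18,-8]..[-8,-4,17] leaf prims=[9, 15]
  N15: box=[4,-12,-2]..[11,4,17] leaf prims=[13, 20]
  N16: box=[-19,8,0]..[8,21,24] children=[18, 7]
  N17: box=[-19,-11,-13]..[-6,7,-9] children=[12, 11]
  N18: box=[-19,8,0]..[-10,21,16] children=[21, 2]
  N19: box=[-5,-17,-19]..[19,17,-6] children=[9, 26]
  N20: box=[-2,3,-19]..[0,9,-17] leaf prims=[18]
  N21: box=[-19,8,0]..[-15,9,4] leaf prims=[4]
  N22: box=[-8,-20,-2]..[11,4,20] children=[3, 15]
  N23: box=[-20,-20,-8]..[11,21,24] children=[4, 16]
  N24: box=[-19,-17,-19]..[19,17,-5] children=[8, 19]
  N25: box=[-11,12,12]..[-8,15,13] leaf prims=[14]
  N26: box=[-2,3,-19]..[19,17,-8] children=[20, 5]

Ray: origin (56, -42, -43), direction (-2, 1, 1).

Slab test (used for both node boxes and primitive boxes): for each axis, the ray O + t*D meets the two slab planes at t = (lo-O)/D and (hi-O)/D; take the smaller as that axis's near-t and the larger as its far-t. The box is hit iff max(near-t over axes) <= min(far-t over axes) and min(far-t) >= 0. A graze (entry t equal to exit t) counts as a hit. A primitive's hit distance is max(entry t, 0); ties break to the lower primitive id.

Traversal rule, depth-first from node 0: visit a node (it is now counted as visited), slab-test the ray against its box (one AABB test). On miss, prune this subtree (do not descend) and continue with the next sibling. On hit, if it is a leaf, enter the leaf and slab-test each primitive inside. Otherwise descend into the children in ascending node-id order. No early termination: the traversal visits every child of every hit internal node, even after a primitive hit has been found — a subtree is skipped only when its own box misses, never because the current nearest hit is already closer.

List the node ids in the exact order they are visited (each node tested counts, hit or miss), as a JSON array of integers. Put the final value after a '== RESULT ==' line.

Trace the traversal:
N0 x:[37/2,38] y:[22,63] z:[24,67] -> hit [24,38], descend [23, 24]
  N23 x:[45/2,38] y:[22,63] z:[35,67] -> hit [35,38], descend [4, 16]
    N4 x:[45/2,38] y:[22,46] z:[35,63] -> hit [35,38], descend [14, 22]
      N14 x:[32,38] y:[24,38] z:[35,60] -> hit [35,38] leaf, test {P9(miss), P15(miss)}
      N22 x:[45/2,32] y:[22,46] z:[41,63] -> miss, prune
    N16 x:[24,75/2] y:[50,63] z:[43,67] -> miss, prune
  N24 x:[37/2,75/2] y:[25,59] z:[24,38] -> hit [25,75/2], descend [8, 19]
    N8 x:[59/2,75/2] y:[26,49] z:[29,38] -> hit [59/2,75/2], descend [6, 17]
      N6 x:[59/2,33] y:[26,32] z:[29,38] -> hit [59/2,32] leaf, test {P7(miss), P8@t=30}
      N17 x:[31,75/2] y:[31,49] z:[30,34] -> hit [31,34], descend [11, 12]
        N11 x:[31,37] y:[33,49] z:[30,34] -> hit [33,34] leaf, test {P3(miss), P10(miss)}
        N12 x:[36,75/2] y:[31,35] z:[30,33] -> miss, prune
    N19 x:[37/2,61/2] y:[25,59] z:[24,37] -> hit [25,61/2], descend [9, 26]
      N9 x:[37/2,61/2] y:[25,43] z:[29,37] -> hit [29,61/2], descend [1, 10]
        N1 x:[37/2,53/2] y:[25,35] z:[29,37] -> miss, prune
        N10 x:[29,61/2] y:[37,43] z:[33,37] -> miss, prune
      N26 x:[37/2,29] y:[45,59] z:[24,35] -> miss, prune

17 AABB tests over nodes [0, 23, 4, 14, 22, 16, 24, 8, 6, 17, 11, 12, 19, 9, 1, 10, 26]; 3 leaves entered; closest P8.

== RESULT ==
[0, 23, 4, 14, 22, 16, 24, 8, 6, 17, 11, 12, 19, 9, 1, 10, 26]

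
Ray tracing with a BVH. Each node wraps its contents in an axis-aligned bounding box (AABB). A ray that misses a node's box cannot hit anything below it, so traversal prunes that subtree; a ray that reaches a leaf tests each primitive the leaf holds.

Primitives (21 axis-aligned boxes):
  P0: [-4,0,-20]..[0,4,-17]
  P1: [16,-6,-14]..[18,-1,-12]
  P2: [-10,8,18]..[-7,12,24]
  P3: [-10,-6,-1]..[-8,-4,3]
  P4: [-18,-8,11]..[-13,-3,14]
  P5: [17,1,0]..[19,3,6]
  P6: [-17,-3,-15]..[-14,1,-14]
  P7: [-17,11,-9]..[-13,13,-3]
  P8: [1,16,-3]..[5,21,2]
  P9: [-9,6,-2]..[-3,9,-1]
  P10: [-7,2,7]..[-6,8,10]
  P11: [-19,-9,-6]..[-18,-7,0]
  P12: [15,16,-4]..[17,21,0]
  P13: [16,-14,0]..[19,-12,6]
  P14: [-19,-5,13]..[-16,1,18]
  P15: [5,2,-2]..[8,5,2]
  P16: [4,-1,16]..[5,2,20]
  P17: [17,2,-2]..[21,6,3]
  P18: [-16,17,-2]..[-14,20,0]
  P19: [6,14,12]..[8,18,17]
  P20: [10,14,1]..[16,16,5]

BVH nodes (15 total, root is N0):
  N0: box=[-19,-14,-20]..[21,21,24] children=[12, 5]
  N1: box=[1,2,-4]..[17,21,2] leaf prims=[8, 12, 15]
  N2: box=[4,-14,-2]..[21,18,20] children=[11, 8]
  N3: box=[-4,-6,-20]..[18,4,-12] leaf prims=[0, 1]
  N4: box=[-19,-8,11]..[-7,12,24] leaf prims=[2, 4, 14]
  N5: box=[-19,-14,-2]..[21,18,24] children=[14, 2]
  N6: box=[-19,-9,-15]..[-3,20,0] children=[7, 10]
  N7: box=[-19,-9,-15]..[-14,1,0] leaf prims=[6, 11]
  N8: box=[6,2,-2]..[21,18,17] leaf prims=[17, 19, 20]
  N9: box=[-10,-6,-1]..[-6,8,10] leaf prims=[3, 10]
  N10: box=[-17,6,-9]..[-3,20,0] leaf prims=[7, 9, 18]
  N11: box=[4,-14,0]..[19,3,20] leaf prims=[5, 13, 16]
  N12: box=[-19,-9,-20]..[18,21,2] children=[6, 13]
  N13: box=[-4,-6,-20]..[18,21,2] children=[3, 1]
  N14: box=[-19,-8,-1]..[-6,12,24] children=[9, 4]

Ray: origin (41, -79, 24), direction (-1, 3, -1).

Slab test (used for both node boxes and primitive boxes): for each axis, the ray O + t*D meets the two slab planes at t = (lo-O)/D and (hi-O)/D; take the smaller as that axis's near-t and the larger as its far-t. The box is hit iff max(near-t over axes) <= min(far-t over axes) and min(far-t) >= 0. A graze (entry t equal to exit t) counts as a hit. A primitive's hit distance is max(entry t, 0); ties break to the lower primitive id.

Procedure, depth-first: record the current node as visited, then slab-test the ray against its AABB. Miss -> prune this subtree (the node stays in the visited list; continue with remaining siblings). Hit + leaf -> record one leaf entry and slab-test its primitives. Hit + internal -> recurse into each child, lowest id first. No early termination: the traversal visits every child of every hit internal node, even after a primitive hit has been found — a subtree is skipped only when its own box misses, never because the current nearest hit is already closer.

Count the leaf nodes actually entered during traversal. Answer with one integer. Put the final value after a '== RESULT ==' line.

Trace the traversal:
N0 x:[20,60] y:[65/3,100/3] z:[0,44] -> hit [65/3,100/3], descend [5, 12]
  N5 x:[20,60] y:[65/3,97/3] z:[0,26] -> hit [65/3,26], descend [2, 14]
    N2 x:[20,37] y:[65/3,97/3] z:[4,26] -> hit [65/3,26], descend [8, 11]
      N8 x:[20,35] y:[27,97/3] z:[7,26] -> miss, prune
      N11 x:[22,37] y:[65/3,82/3] z:[4,24] -> hit [22,24] leaf, test {P5(miss), P13@t=22, P16(miss)}
    N14 x:[47,60] y:[71/3,91/3] z:[0,25] -> miss, prune
  N12 x:[23,60] y:[70/3,100/3] z:[22,44] -> hit [70/3,100/3], descend [6, 13]
    N6 x:[44,60] y:[70/3,33] z:[24,39] -> miss, prune
    N13 x:[23,45] y:[73/3,100/3] z:[22,44] -> hit [73/3,100/3], descend [1, 3]
      N1 x:[24,40] y:[27,100/3] z:[22,28] -> hit [27,28] leaf, test {P8(miss), P12(miss), P15(miss)}
      N3 x:[23,45] y:[73/3,83/3] z:[36,44] -> miss, prune

Visited [0, 5, 2, 8, 11, 14, 12, 6, 13, 1, 3]. Tests: 11 box, 2 leaf. Nearest: P13.

== RESULT ==
2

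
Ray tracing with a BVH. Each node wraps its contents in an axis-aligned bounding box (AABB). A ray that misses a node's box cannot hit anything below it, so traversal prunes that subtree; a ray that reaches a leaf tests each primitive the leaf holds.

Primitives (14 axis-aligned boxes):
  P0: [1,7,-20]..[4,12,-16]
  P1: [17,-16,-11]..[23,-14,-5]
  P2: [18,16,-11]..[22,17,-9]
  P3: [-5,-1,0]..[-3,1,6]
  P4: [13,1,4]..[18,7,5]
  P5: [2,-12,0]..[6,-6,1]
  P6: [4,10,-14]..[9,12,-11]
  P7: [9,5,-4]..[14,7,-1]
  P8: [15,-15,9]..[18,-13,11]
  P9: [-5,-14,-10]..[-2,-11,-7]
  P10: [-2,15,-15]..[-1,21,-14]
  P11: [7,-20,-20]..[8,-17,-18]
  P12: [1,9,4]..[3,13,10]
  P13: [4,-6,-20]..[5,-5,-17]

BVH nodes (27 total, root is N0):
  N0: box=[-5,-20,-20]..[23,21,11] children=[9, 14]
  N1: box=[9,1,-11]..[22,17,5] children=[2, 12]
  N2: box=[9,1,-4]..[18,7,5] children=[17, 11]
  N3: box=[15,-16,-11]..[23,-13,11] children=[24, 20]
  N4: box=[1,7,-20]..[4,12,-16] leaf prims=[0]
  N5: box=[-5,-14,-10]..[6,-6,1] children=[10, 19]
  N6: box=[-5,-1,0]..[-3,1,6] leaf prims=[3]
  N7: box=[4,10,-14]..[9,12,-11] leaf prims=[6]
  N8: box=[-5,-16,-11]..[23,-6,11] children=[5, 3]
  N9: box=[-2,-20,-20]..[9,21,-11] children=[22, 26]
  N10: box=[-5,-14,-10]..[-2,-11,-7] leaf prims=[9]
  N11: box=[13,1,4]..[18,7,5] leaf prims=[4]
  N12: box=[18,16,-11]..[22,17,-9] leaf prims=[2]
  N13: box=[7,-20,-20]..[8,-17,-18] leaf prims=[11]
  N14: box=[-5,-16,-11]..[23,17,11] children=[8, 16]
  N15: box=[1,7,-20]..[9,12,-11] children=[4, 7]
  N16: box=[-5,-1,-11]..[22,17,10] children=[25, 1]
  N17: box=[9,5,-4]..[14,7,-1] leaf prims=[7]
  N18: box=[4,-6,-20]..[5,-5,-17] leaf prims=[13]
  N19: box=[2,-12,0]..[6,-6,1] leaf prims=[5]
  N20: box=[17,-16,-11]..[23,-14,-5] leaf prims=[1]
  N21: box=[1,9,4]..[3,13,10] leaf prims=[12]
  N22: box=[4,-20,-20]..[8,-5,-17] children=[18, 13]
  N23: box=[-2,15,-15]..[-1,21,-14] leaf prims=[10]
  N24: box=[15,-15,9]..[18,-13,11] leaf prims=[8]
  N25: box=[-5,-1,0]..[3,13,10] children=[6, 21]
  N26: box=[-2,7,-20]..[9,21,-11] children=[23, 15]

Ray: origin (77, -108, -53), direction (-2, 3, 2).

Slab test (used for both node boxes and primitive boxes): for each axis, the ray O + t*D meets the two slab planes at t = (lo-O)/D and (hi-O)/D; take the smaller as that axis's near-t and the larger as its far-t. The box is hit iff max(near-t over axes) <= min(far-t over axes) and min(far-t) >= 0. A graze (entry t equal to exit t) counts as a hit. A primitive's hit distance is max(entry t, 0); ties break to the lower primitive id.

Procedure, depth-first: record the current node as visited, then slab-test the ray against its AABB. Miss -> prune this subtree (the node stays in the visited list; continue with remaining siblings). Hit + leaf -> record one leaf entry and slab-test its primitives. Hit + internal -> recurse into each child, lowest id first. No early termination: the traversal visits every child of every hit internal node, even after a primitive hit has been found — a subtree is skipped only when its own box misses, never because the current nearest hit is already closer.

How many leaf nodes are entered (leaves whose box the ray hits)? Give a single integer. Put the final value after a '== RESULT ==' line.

Traverse from the root:
N0 x:[27,41] y:[88/3,43] z:[33/2,32] -> hit [88/3,32], descend [9, 14]
  N9 x:[34,79/2] y:[88/3,43] z:[33/2,21] -> miss, prune
  N14 x:[27,41] y:[92/3,125/3] z:[21,32] -> hit [92/3,32], descend [8, 16]
    N8 x:[27,41] y:[92/3,34] z:[21,32] -> hit [92/3,32], descend [3, 5]
      N3 x:[27,31] y:[92/3,95/3] z:[21,32] -> hit [92/3,31], descend [20, 24]
        N20 x:[27,30] y:[92/3,94/3] z:[21,24] -> miss, prune
        N24 x:[59/2,31] y:[31,95/3] z:[31,32] -> hit [31,31] leaf, test {P8@t=31}
      N5 x:[71/2,41] y:[94/3,34] z:[43/2,27] -> miss, prune
    N16 x:[55/2,41] y:[107/3,125/3] z:[21,63/2] -> miss, prune

Summary -> nodes [0, 9, 14, 8, 3, 20, 24, 5, 16]; box-tests=9; leaf-entries=1; first=P8

== RESULT ==
1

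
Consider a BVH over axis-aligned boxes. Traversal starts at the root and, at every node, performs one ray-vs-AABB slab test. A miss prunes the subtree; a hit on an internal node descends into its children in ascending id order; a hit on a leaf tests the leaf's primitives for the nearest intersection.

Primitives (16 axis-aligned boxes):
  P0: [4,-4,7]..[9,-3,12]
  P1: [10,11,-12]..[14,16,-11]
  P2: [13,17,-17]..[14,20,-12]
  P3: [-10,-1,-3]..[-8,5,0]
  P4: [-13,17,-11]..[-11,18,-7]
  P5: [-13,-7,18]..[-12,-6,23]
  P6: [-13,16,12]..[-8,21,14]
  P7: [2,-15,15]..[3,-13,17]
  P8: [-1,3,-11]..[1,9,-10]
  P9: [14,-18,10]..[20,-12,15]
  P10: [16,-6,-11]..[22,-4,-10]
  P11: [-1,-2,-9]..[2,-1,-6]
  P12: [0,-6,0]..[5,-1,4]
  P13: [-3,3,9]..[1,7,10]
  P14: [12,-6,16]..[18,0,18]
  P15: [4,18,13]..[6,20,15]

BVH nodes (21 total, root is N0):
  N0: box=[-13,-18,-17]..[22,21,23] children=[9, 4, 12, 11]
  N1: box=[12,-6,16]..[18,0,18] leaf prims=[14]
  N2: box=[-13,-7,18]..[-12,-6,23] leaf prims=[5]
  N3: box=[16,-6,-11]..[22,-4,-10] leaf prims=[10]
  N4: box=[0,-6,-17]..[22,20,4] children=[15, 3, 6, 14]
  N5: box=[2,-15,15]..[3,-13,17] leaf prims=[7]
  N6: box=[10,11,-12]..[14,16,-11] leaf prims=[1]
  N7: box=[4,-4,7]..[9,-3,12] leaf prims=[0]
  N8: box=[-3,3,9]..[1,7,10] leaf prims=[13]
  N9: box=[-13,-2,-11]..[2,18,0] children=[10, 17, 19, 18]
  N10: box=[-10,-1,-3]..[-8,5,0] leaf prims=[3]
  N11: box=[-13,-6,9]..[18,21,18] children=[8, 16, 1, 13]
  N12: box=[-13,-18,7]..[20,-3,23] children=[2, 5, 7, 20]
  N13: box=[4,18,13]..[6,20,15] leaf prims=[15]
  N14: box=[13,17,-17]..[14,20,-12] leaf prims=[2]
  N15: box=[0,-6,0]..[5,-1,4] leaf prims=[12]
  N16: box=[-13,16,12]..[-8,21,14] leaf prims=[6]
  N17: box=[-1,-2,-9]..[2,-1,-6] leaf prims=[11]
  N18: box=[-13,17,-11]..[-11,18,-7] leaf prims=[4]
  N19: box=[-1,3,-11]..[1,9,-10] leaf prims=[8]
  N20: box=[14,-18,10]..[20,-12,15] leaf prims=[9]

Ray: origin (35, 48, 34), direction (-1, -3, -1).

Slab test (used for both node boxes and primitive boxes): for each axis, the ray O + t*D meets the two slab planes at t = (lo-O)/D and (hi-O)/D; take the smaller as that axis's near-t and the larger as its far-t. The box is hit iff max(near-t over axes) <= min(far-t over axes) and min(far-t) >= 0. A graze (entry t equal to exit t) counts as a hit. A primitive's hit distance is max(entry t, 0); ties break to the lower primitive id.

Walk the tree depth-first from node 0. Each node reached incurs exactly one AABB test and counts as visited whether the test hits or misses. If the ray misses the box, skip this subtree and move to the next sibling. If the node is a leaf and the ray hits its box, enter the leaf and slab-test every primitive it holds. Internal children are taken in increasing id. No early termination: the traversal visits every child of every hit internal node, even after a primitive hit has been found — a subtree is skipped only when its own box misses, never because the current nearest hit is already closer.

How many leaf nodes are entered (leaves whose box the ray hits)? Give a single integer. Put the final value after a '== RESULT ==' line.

Traverse from the root:
N0 x:[13,48] y:[9,22] z:[11,51] -> hit [13,22], descend [4, 9, 11, 12]
  N4 x:[13,35] y:[28/3,18] z:[30,51] -> miss, prune
  N9 x:[33,48] y:[10,50/3] z:[34,45] -> miss, prune
  N11 x:[17,48] y:[9,18] z:[16,25] -> hit [17,18], descend [1, 8, 13, 16]
    N1 x:[17,23] y:[16,18] z:[16,18] -> hit [17,18] leaf, test {P14@t=17}
    N8 x:[34,38] y:[41/3,15] z:[24,25] -> miss, prune
    N13 x:[29,31] y:[28/3,10] z:[19,21] -> miss, prune
    N16 x:[43,48] y:[9,32/3] z:[20,22] -> miss, prune
  N12 x:[15,48] y:[17,22] z:[11,27] -> hit [17,22], descend [2, 5, 7, 20]
    N2 x:[47,48] y:[18,55/3] z:[11,16] -> miss, prune
    N5 x:[32,33] y:[61/3,21] z:[17,19] -> miss, prune
    N7 x:[26,31] y:[17,52/3] z:[22,27] -> miss, prune
    N20 x:[15,21] y:[20,22] z:[19,24] -> hit [20,21] leaf, test {P9@t=20}

order=[0, 4, 9, 11, 1, 8, 13, 16, 12, 2, 5, 7, 20]  |boxes|=13  |leaves|=2  hit=P14

== RESULT ==
2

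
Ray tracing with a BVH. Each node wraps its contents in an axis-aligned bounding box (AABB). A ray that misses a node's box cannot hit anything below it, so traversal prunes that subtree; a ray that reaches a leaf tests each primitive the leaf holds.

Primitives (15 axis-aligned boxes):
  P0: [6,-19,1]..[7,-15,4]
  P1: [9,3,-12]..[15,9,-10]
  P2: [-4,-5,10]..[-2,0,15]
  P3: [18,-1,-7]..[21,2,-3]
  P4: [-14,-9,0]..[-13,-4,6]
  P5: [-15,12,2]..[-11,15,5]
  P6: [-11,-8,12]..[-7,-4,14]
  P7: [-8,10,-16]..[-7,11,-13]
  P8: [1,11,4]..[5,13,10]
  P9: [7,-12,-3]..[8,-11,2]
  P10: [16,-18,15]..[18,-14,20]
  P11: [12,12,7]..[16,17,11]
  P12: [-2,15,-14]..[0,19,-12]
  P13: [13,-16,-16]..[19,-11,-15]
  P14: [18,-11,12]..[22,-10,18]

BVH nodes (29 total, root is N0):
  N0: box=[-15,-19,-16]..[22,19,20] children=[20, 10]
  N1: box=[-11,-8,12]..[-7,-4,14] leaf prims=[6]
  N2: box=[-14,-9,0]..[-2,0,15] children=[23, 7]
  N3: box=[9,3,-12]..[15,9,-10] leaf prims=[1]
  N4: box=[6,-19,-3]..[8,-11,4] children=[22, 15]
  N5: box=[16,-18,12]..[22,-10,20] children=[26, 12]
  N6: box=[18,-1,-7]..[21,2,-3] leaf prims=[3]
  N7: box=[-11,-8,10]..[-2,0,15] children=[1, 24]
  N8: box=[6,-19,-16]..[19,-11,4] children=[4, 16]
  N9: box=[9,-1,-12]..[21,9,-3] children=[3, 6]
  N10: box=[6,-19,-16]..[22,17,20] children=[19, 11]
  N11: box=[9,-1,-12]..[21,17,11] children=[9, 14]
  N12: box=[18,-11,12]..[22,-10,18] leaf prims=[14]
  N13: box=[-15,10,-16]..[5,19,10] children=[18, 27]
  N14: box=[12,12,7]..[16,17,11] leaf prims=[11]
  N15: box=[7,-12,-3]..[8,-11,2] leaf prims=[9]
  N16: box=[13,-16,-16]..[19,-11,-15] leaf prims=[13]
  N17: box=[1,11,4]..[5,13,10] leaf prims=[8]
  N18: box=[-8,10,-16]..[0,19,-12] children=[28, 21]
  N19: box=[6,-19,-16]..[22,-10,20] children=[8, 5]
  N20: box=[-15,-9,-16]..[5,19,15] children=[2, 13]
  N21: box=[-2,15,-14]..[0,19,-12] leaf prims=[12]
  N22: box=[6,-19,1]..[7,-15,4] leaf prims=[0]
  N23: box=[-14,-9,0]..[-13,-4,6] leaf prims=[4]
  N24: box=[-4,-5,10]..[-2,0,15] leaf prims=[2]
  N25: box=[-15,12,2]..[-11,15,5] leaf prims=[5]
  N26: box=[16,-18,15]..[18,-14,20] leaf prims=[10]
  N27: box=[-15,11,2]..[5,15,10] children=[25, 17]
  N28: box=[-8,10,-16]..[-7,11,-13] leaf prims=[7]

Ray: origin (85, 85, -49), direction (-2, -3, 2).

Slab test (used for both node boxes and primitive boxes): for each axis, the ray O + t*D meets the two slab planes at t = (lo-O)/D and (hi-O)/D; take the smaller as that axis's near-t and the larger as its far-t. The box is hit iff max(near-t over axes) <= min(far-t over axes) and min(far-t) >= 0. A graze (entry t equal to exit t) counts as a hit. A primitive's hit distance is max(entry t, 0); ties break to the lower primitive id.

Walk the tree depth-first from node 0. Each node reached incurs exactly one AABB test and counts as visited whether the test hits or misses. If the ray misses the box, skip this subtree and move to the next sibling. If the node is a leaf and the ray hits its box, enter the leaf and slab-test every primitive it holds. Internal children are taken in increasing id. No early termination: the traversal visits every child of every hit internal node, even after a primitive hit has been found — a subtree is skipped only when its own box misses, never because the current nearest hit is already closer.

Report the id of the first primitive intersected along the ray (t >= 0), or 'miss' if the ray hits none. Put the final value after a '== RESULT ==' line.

Traverse from the root:
N0 x:[63/2,50] y:[22,104/3] z:[33/2,69/2] -> hit [63/2,69/2], descend [10, 20]
  N10 x:[63/2,79/2] y:[68/3,104/3] z:[33/2,69/2] -> hit [63/2,69/2], descend [11, 19]
    N11 x:[32,38] y:[68/3,86/3] z:[37/2,30] -> miss, prune
    N19 x:[63/2,79/2] y:[95/3,104/3] z:[33/2,69/2] -> hit [95/3,69/2], descend [5, 8]
      N5 x:[63/2,69/2] y:[95/3,103/3] z:[61/2,69/2] -> hit [95/3,103/3], descend [12, 26]
        N12 x:[63/2,67/2] y:[95/3,32] z:[61/2,67/2] -> hit [95/3,32] leaf, test {P14@t=95/3}
        N26 x:[67/2,69/2] y:[33,103/3] z:[32,69/2] -> hit [67/2,103/3] leaf, test {P10@t=67/2}
      N8 x:[33,79/2] y:[32,104/3] z:[33/2,53/2] -> miss, prune
  N20 x:[40,50] y:[22,94/3] z:[33/2,32] -> miss, prune

9 AABB tests over nodes [0, 10, 11, 19, 5, 12, 26, 8, 20]; 2 leaves entered; closest P14.

== RESULT ==
14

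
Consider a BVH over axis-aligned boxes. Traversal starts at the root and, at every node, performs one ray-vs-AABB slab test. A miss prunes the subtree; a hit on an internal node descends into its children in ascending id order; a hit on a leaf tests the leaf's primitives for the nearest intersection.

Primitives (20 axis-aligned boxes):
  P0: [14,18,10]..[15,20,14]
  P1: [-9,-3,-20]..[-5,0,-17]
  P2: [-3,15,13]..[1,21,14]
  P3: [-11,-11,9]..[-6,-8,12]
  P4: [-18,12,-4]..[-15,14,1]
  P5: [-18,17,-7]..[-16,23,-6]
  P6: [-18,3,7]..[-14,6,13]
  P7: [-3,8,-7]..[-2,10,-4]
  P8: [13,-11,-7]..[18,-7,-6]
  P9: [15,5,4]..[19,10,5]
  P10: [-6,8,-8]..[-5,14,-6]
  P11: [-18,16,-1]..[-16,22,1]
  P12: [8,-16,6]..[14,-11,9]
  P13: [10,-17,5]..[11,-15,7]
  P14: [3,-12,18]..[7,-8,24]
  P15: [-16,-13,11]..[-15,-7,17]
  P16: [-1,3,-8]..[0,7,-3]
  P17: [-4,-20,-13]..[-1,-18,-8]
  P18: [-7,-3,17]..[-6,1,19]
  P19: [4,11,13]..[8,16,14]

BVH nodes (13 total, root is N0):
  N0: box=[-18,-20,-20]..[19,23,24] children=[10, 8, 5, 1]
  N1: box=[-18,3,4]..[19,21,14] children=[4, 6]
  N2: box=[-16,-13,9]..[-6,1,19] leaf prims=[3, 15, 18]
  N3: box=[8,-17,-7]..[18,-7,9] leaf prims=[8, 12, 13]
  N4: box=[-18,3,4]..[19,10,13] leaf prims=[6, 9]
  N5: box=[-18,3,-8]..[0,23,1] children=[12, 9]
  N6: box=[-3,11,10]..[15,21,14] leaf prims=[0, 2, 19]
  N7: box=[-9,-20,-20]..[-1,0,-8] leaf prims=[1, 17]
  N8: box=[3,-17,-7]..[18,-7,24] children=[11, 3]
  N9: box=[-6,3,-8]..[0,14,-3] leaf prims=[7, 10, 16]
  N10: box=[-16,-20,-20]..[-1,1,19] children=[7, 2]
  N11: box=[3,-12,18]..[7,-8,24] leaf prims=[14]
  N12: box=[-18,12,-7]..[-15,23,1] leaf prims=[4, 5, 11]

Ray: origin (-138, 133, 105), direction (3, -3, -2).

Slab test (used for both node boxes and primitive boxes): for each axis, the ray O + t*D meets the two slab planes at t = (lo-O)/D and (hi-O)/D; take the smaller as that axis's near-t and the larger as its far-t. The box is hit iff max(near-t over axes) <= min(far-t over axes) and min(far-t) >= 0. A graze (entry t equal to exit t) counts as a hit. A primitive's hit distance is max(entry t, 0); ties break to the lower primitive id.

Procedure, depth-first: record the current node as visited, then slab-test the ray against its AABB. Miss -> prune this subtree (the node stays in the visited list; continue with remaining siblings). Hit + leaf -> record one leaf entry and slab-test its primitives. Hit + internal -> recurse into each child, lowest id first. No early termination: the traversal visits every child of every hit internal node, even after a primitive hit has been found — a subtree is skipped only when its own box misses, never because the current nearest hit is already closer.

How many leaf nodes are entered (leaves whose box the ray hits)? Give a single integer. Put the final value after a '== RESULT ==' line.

Traverse from the root:
N0 x:[40,157/3] y:[110/3,51] z:[81/2,125/2] -> hit [81/2,51], descend [1, 5, 8, 10]
  N1 x:[40,157/3] y:[112/3,130/3] z:[91/2,101/2] -> miss, prune
  N5 x:[40,46] y:[110/3,130/3] z:[52,113/2] -> miss, prune
  N8 x:[47,52] y:[140/3,50] z:[81/2,56] -> hit [47,50], descend [3, 11]
    N3 x:[146/3,52] y:[140/3,50] z:[48,56] -> hit [146/3,50] leaf, test {P8(miss), P12@t=146/3, P13@t=148/3}
    N11 x:[47,145/3] y:[47,145/3] z:[81/2,87/2] -> miss, prune
  N10 x:[122/3,137/3] y:[44,51] z:[43,125/2] -> hit [44,137/3], descend [2, 7]
    N2 x:[122/3,44] y:[44,146/3] z:[43,48] -> hit [44,44] leaf, test {P3(miss), P15(miss), P18@t=44}
    N7 x:[43,137/3] y:[133/3,51] z:[113/2,125/2] -> miss, prune

Summary -> nodes [0, 1, 5, 8, 3, 11, 10, 2, 7]; box-tests=9; leaf-entries=2; first=P18

== RESULT ==
2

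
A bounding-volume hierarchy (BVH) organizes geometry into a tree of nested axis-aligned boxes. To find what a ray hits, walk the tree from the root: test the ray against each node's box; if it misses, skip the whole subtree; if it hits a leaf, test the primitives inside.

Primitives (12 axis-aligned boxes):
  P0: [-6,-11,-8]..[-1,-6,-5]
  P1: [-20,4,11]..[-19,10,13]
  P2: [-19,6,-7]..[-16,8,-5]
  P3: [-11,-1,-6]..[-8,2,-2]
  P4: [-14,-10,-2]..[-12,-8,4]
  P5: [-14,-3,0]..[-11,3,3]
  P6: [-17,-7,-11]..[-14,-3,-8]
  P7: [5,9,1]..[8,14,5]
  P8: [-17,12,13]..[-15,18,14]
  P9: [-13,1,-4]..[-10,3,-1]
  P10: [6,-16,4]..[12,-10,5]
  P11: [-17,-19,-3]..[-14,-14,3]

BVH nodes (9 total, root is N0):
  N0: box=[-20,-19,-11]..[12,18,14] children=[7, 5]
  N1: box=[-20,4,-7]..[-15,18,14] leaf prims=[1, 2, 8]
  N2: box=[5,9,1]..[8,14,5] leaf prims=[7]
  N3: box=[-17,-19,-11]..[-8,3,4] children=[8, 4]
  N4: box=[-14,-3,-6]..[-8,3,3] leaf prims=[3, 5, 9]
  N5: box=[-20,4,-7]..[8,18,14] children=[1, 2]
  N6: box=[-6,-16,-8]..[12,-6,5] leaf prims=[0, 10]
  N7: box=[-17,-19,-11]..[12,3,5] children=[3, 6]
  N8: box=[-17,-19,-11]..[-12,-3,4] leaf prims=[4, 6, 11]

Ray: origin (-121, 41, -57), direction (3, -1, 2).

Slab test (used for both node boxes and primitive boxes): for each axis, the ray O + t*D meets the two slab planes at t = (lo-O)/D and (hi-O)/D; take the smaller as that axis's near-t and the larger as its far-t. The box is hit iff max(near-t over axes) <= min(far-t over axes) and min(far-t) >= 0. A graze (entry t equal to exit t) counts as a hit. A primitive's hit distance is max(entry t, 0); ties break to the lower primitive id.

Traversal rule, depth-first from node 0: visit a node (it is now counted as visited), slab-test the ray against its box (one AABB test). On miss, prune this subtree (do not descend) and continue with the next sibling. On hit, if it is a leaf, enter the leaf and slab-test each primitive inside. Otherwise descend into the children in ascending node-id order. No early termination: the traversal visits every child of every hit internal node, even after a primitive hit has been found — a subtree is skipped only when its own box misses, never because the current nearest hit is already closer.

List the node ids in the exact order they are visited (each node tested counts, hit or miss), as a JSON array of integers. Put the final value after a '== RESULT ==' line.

Trace the traversal:
N0 x:[101/3,133/3] y:[23,60] z:[23,71/2] -> hit [101/3,71/2], descend [5, 7]
  N5 x:[101/3,43] y:[23,37] z:[25,71/2] -> hit [101/3,71/2], descend [1, 2]
    N1 x:[101/3,106/3] y:[23,37] z:[25,71/2] -> hit [101/3,106/3] leaf, test {P1@t=34, P2(miss), P8(miss)}
    N2 x:[42,43] y:[27,32] z:[29,31] -> miss, prune
  N7 x:[104/3,133/3] y:[38,60] z:[23,31] -> miss, prune

5 AABB tests over nodes [0, 5, 1, 2, 7]; 1 leaf entered; closest P1.

== RESULT ==
[0, 5, 1, 2, 7]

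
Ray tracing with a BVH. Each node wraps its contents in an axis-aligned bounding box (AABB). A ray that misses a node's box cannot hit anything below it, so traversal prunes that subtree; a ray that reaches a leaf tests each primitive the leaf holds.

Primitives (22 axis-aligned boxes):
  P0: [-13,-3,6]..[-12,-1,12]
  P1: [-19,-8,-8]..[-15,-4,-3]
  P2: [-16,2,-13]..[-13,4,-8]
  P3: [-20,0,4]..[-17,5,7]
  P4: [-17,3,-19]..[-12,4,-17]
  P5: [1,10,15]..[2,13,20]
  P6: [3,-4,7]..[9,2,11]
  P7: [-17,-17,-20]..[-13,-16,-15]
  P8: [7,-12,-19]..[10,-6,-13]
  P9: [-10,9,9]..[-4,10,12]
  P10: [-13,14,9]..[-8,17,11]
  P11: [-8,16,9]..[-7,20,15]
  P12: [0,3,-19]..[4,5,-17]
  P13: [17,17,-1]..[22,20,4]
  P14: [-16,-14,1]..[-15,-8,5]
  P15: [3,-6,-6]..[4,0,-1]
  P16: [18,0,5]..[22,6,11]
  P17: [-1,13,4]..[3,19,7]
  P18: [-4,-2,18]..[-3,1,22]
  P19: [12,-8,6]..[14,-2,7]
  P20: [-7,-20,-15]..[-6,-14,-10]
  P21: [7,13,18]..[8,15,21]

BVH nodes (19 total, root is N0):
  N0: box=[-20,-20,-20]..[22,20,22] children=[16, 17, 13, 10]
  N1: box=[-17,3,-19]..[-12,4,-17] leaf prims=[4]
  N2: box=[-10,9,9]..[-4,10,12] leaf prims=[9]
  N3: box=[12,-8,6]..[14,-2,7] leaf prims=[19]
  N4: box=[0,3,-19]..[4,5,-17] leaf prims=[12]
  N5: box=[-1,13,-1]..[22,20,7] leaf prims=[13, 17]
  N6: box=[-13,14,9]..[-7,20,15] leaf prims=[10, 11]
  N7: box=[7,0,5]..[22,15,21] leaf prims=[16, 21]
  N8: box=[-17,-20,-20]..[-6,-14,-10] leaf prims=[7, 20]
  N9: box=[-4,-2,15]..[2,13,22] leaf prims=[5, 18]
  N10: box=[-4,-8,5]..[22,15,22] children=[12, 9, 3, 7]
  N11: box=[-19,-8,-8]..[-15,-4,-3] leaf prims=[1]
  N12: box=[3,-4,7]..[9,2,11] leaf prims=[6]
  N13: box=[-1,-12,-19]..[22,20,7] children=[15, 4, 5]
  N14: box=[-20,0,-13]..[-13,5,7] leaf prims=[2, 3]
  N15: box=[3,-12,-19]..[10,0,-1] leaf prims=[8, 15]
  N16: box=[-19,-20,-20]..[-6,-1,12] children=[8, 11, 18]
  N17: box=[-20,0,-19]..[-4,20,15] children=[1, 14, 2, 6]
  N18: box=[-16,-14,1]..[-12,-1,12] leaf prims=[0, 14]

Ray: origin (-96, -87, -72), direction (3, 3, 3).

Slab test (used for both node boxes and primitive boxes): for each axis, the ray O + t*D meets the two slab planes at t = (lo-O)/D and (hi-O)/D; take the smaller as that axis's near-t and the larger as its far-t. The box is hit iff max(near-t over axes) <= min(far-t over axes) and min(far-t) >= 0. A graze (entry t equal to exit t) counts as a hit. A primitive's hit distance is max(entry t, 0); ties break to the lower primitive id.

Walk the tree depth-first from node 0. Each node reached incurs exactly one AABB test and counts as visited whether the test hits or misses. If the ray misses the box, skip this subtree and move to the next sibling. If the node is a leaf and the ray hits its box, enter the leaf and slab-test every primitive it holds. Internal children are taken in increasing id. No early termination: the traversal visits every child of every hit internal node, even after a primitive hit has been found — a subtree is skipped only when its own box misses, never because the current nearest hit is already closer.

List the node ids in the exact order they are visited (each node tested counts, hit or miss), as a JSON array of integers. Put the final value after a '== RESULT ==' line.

Walk:
N0 x:[76/3,118/3] y:[67/3,107/3] z:[52/3,94/3] -> hit [76/3,94/3], descend [10, 13, 16, 17]
  N10 x:[92/3,118/3] y:[79/3,34] z:[77/3,94/3] -> hit [92/3,94/3], descend [3, 7, 9, 12]
    N3 x:[36,110/3] y:[79/3,85/3] z:[26,79/3] -> miss, prune
    N7 x:[103/3,118/3] y:[29,34] z:[77/3,31] -> miss, prune
    N9 x:[92/3,98/3] y:[85/3,100/3] z:[29,94/3] -> hit [92/3,94/3] leaf, test {P5(miss), P18(miss)}
    N12 x:[33,35] y:[83/3,89/3] z:[79/3,83/3] -> miss, prune
  N13 x:[95/3,118/3] y:[25,107/3] z:[53/3,79/3] -> miss, prune
  N16 x:[77/3,30] y:[67/3,86/3] z:[52/3,28] -> hit [77/3,28], descend [8, 11, 18]
    N8 x:[79/3,30] y:[67/3,73/3] z:[52/3,62/3] -> miss, prune
    N11 x:[77/3,27] y:[79/3,83/3] z:[64/3,23] -> miss, prune
    N18 x:[80/3,28] y:[73/3,86/3] z:[73/3,28] -> hit [80/3,28] leaf, test {P0@t=28, P14(miss)}
  N17 x:[76/3,92/3] y:[29,107/3] z:[53/3,29] -> hit [29,29], descend [1, 2, 6, 14]
    N1 x:[79/3,28] y:[30,91/3] z:[53/3,55/3] -> miss, prune
    N2 x:[86/3,92/3] y:[32,97/3] z:[27,28] -> miss, prune
    N6 x:[83/3,89/3] y:[101/3,107/3] z:[27,29] -> miss, prune
    N14 x:[76/3,83/3] y:[29,92/3] z:[59/3,79/3] -> miss, prune

16 AABB tests over nodes [0, 10, 3, 7, 9, 12, 13, 16, 8, 11, 18, 17, 1, 2, 6, 14]; 2 leaves entered; closest P0.

== RESULT ==
[0, 10, 3, 7, 9, 12, 13, 16, 8, 11, 18, 17, 1, 2, 6, 14]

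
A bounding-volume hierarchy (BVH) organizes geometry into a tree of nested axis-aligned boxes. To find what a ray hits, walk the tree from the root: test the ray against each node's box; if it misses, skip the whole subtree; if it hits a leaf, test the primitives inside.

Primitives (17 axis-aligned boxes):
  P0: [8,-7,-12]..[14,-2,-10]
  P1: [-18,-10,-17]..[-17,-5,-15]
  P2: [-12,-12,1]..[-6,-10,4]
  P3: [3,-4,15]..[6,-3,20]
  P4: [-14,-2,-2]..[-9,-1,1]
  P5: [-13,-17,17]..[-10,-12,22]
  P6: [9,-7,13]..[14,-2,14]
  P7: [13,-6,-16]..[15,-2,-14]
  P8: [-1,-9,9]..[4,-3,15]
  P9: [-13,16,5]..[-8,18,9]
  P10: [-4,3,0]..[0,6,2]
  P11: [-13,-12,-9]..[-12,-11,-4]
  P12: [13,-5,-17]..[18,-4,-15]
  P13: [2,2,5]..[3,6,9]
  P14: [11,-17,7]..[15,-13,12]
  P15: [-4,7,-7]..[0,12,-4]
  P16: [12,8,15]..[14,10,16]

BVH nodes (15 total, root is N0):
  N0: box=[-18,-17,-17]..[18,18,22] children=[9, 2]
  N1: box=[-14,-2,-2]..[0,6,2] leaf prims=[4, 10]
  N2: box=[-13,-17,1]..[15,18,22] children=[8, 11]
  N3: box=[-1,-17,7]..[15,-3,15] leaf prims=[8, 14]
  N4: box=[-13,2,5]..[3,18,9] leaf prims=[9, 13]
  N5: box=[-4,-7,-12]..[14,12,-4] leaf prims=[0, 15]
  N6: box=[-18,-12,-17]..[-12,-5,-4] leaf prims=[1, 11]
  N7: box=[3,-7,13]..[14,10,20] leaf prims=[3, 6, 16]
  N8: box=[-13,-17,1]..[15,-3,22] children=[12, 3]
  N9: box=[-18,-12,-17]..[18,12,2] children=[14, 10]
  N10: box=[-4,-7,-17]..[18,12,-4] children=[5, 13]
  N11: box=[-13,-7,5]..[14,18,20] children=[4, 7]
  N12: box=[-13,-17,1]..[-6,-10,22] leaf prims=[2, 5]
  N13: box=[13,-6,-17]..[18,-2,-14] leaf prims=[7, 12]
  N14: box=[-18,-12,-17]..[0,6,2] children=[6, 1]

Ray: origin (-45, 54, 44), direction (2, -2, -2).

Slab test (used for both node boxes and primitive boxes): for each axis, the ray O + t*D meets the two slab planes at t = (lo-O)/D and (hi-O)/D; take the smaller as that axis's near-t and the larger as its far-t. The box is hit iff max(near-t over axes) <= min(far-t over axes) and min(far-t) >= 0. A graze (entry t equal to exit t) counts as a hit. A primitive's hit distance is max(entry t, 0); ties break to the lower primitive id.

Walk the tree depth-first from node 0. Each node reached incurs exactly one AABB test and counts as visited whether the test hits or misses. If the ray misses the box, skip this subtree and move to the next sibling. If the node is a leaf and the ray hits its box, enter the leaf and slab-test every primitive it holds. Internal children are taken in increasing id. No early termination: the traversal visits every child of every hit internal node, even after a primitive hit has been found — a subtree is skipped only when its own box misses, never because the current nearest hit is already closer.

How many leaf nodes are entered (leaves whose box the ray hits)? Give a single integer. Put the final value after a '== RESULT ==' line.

Trace the traversal:
N0 x:[27/2,63/2] y:[18,71/2] z:[11,61/2] -> hit [18,61/2], descend [2, 9]
  N2 x:[16,30] y:[18,71/2] z:[11,43/2] -> hit [18,43/2], descend [8, 11]
    N8 x:[16,30] y:[57/2,71/2] z:[11,43/2] -> miss, prune
    N11 x:[16,59/2] y:[18,61/2] z:[12,39/2] -> hit [18,39/2], descend [4, 7]
      N4 x:[16,24] y:[18,26] z:[35/2,39/2] -> hit [18,39/2] leaf, test {P9@t=18, P13(miss)}
      N7 x:[24,59/2] y:[22,61/2] z:[12,31/2] -> miss, prune
  N9 x:[27/2,63/2] y:[21,33] z:[21,61/2] -> hit [21,61/2], descend [10, 14]
    N10 x:[41/2,63/2] y:[21,61/2] z:[24,61/2] -> hit [24,61/2], descend [5, 13]
      N5 x:[41/2,59/2] y:[21,61/2] z:[24,28] -> hit [24,28] leaf, test {P0@t=28, P15(miss)}
      N13 x:[29,63/2] y:[28,30] z:[29,61/2] -> hit [29,30] leaf, test {P7@t=29, P12@t=59/2}
    N14 x:[27/2,45/2] y:[24,33] z:[21,61/2] -> miss, prune

order=[0, 2, 8, 11, 4, 7, 9, 10, 5, 13, 14]  |boxes|=11  |leaves|=3  hit=P9

== RESULT ==
3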